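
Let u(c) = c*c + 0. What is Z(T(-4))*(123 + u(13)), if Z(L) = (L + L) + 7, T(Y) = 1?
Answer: 2628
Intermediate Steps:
Z(L) = 7 + 2*L (Z(L) = 2*L + 7 = 7 + 2*L)
u(c) = c**2 (u(c) = c**2 + 0 = c**2)
Z(T(-4))*(123 + u(13)) = (7 + 2*1)*(123 + 13**2) = (7 + 2)*(123 + 169) = 9*292 = 2628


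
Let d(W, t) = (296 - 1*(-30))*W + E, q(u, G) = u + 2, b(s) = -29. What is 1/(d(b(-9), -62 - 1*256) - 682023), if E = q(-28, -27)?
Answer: -1/691503 ≈ -1.4461e-6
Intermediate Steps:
q(u, G) = 2 + u
E = -26 (E = 2 - 28 = -26)
d(W, t) = -26 + 326*W (d(W, t) = (296 - 1*(-30))*W - 26 = (296 + 30)*W - 26 = 326*W - 26 = -26 + 326*W)
1/(d(b(-9), -62 - 1*256) - 682023) = 1/((-26 + 326*(-29)) - 682023) = 1/((-26 - 9454) - 682023) = 1/(-9480 - 682023) = 1/(-691503) = -1/691503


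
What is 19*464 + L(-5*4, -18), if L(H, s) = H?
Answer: 8796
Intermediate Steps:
19*464 + L(-5*4, -18) = 19*464 - 5*4 = 8816 - 20 = 8796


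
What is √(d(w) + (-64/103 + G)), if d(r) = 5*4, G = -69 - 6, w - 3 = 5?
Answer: I*√590087/103 ≈ 7.458*I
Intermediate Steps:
w = 8 (w = 3 + 5 = 8)
G = -75
d(r) = 20
√(d(w) + (-64/103 + G)) = √(20 + (-64/103 - 75)) = √(20 - 7789/103) = √(-5729/103) = I*√590087/103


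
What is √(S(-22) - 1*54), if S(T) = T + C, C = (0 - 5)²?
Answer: I*√51 ≈ 7.1414*I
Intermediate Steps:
C = 25 (C = (-5)² = 25)
S(T) = 25 + T (S(T) = T + 25 = 25 + T)
√(S(-22) - 1*54) = √((25 - 22) - 1*54) = √(3 - 54) = √(-51) = I*√51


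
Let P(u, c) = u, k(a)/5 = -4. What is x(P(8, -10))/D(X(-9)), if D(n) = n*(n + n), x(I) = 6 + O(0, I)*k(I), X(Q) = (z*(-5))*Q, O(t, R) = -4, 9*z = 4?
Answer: 43/400 ≈ 0.10750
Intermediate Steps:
z = 4/9 (z = (1/9)*4 = 4/9 ≈ 0.44444)
k(a) = -20 (k(a) = 5*(-4) = -20)
X(Q) = -20*Q/9 (X(Q) = ((4/9)*(-5))*Q = -20*Q/9)
x(I) = 86 (x(I) = 6 - 4*(-20) = 6 + 80 = 86)
D(n) = 2*n**2 (D(n) = n*(2*n) = 2*n**2)
x(P(8, -10))/D(X(-9)) = 86/((2*(-20/9*(-9))**2)) = 86/((2*20**2)) = 86/((2*400)) = 86/800 = 86*(1/800) = 43/400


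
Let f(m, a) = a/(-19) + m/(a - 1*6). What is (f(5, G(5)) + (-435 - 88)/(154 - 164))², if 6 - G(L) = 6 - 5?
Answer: 79869969/36100 ≈ 2212.5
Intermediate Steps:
G(L) = 5 (G(L) = 6 - (6 - 5) = 6 - 1*1 = 6 - 1 = 5)
f(m, a) = -a/19 + m/(-6 + a) (f(m, a) = a*(-1/19) + m/(a - 6) = -a/19 + m/(-6 + a))
(f(5, G(5)) + (-435 - 88)/(154 - 164))² = ((-1*5² + 6*5 + 19*5)/(19*(-6 + 5)) + (-435 - 88)/(154 - 164))² = ((1/19)*(-1*25 + 30 + 95)/(-1) - 523/(-10))² = ((1/19)*(-1)*(-25 + 30 + 95) - 523*(-⅒))² = ((1/19)*(-1)*100 + 523/10)² = (-100/19 + 523/10)² = (8937/190)² = 79869969/36100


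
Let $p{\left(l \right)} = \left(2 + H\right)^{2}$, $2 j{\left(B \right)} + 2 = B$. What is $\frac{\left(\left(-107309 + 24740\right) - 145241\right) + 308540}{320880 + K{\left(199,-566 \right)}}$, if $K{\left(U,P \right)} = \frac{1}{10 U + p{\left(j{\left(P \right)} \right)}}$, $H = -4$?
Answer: $\frac{160975620}{639834721} \approx 0.25159$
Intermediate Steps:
$j{\left(B \right)} = -1 + \frac{B}{2}$
$p{\left(l \right)} = 4$ ($p{\left(l \right)} = \left(2 - 4\right)^{2} = \left(-2\right)^{2} = 4$)
$K{\left(U,P \right)} = \frac{1}{4 + 10 U}$ ($K{\left(U,P \right)} = \frac{1}{10 U + 4} = \frac{1}{4 + 10 U}$)
$\frac{\left(\left(-107309 + 24740\right) - 145241\right) + 308540}{320880 + K{\left(199,-566 \right)}} = \frac{\left(\left(-107309 + 24740\right) - 145241\right) + 308540}{320880 + \frac{1}{2 \left(2 + 5 \cdot 199\right)}} = \frac{\left(-82569 - 145241\right) + 308540}{320880 + \frac{1}{2 \left(2 + 995\right)}} = \frac{-227810 + 308540}{320880 + \frac{1}{2 \cdot 997}} = \frac{80730}{320880 + \frac{1}{2} \cdot \frac{1}{997}} = \frac{80730}{320880 + \frac{1}{1994}} = \frac{80730}{\frac{639834721}{1994}} = 80730 \cdot \frac{1994}{639834721} = \frac{160975620}{639834721}$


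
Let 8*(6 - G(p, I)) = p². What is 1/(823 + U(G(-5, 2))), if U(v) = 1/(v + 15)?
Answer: 143/117697 ≈ 0.0012150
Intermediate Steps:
G(p, I) = 6 - p²/8
U(v) = 1/(15 + v)
1/(823 + U(G(-5, 2))) = 1/(823 + 1/(15 + (6 - ⅛*(-5)²))) = 1/(823 + 1/(15 + (6 - ⅛*25))) = 1/(823 + 1/(15 + (6 - 25/8))) = 1/(823 + 1/(15 + 23/8)) = 1/(823 + 1/(143/8)) = 1/(823 + 8/143) = 1/(117697/143) = 143/117697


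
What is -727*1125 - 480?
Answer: -818355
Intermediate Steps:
-727*1125 - 480 = -817875 - 480 = -818355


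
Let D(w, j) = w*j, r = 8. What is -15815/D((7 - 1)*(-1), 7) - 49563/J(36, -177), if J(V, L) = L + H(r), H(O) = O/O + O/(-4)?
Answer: 1224179/1869 ≈ 654.99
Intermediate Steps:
H(O) = 1 - O/4 (H(O) = 1 + O*(-¼) = 1 - O/4)
D(w, j) = j*w
J(V, L) = -1 + L (J(V, L) = L + (1 - ¼*8) = L + (1 - 2) = L - 1 = -1 + L)
-15815/D((7 - 1)*(-1), 7) - 49563/J(36, -177) = -15815*(-1/(7*(7 - 1))) - 49563/(-1 - 177) = -15815/(7*(6*(-1))) - 49563/(-178) = -15815/(7*(-6)) - 49563*(-1/178) = -15815/(-42) + 49563/178 = -15815*(-1/42) + 49563/178 = 15815/42 + 49563/178 = 1224179/1869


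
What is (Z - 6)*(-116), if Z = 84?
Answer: -9048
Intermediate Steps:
(Z - 6)*(-116) = (84 - 6)*(-116) = 78*(-116) = -9048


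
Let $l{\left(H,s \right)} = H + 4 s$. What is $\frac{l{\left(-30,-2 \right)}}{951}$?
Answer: $- \frac{38}{951} \approx -0.039958$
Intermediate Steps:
$\frac{l{\left(-30,-2 \right)}}{951} = \frac{-30 + 4 \left(-2\right)}{951} = \left(-30 - 8\right) \frac{1}{951} = \left(-38\right) \frac{1}{951} = - \frac{38}{951}$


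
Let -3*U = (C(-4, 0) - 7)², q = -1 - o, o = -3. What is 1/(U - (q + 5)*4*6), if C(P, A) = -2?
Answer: -1/195 ≈ -0.0051282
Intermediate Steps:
q = 2 (q = -1 - 1*(-3) = -1 + 3 = 2)
U = -27 (U = -(-2 - 7)²/3 = -⅓*(-9)² = -⅓*81 = -27)
1/(U - (q + 5)*4*6) = 1/(-27 - (2 + 5)*4*6) = 1/(-27 - 7*4*6) = 1/(-27 - 28*6) = 1/(-27 - 1*168) = 1/(-27 - 168) = 1/(-195) = -1/195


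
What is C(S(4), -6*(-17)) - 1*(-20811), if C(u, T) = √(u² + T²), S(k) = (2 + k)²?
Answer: 20811 + 30*√13 ≈ 20919.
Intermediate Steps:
C(u, T) = √(T² + u²)
C(S(4), -6*(-17)) - 1*(-20811) = √((-6*(-17))² + ((2 + 4)²)²) - 1*(-20811) = √(102² + (6²)²) + 20811 = √(10404 + 36²) + 20811 = √(10404 + 1296) + 20811 = √11700 + 20811 = 30*√13 + 20811 = 20811 + 30*√13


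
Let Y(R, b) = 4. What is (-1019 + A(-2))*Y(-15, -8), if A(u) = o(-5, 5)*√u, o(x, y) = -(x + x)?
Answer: -4076 + 40*I*√2 ≈ -4076.0 + 56.569*I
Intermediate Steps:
o(x, y) = -2*x
A(u) = 10*√u (A(u) = (-2*(-5))*√u = 10*√u)
(-1019 + A(-2))*Y(-15, -8) = (-1019 + 10*√(-2))*4 = (-1019 + 10*(I*√2))*4 = (-1019 + 10*I*√2)*4 = -4076 + 40*I*√2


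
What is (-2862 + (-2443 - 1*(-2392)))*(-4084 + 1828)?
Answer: 6571728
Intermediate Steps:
(-2862 + (-2443 - 1*(-2392)))*(-4084 + 1828) = (-2862 + (-2443 + 2392))*(-2256) = (-2862 - 51)*(-2256) = -2913*(-2256) = 6571728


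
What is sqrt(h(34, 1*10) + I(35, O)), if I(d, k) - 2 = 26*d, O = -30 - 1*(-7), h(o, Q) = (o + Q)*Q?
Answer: 26*sqrt(2) ≈ 36.770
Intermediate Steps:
h(o, Q) = Q*(Q + o) (h(o, Q) = (Q + o)*Q = Q*(Q + o))
O = -23 (O = -30 + 7 = -23)
I(d, k) = 2 + 26*d
sqrt(h(34, 1*10) + I(35, O)) = sqrt((1*10)*(1*10 + 34) + (2 + 26*35)) = sqrt(10*(10 + 34) + (2 + 910)) = sqrt(10*44 + 912) = sqrt(440 + 912) = sqrt(1352) = 26*sqrt(2)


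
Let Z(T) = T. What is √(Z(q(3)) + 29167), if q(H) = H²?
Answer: 2*√7294 ≈ 170.81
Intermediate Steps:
√(Z(q(3)) + 29167) = √(3² + 29167) = √(9 + 29167) = √29176 = 2*√7294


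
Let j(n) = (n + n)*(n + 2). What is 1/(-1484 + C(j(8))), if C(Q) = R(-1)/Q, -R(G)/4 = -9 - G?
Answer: -5/7419 ≈ -0.00067395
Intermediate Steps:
R(G) = 36 + 4*G (R(G) = -4*(-9 - G) = 36 + 4*G)
j(n) = 2*n*(2 + n) (j(n) = (2*n)*(2 + n) = 2*n*(2 + n))
C(Q) = 32/Q (C(Q) = (36 + 4*(-1))/Q = (36 - 4)/Q = 32/Q)
1/(-1484 + C(j(8))) = 1/(-1484 + 32/((2*8*(2 + 8)))) = 1/(-1484 + 32/((2*8*10))) = 1/(-1484 + 32/160) = 1/(-1484 + 32*(1/160)) = 1/(-1484 + ⅕) = 1/(-7419/5) = -5/7419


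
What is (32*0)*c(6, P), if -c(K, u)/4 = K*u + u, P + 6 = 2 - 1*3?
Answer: 0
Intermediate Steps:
P = -7 (P = -6 + (2 - 1*3) = -6 + (2 - 3) = -6 - 1 = -7)
c(K, u) = -4*u - 4*K*u (c(K, u) = -4*(K*u + u) = -4*(u + K*u) = -4*u - 4*K*u)
(32*0)*c(6, P) = (32*0)*(-4*(-7)*(1 + 6)) = 0*(-4*(-7)*7) = 0*196 = 0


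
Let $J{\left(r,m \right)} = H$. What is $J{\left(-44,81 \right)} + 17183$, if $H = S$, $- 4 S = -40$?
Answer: $17193$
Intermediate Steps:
$S = 10$ ($S = \left(- \frac{1}{4}\right) \left(-40\right) = 10$)
$H = 10$
$J{\left(r,m \right)} = 10$
$J{\left(-44,81 \right)} + 17183 = 10 + 17183 = 17193$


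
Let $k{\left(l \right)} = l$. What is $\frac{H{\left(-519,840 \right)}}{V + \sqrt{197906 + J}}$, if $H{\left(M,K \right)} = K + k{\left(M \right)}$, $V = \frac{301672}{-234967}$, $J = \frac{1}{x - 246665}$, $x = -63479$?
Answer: $\frac{2352280107934088192}{1129564973049346944037} + \frac{47259324372184 \sqrt{297444371111698}}{1129564973049346944037} \approx 0.72365$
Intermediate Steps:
$J = - \frac{1}{310144}$ ($J = \frac{1}{-63479 - 246665} = \frac{1}{-310144} = - \frac{1}{310144} \approx -3.2243 \cdot 10^{-6}$)
$V = - \frac{301672}{234967}$ ($V = 301672 \left(- \frac{1}{234967}\right) = - \frac{301672}{234967} \approx -1.2839$)
$H{\left(M,K \right)} = K + M$
$\frac{H{\left(-519,840 \right)}}{V + \sqrt{197906 + J}} = \frac{840 - 519}{- \frac{301672}{234967} + \sqrt{197906 - \frac{1}{310144}}} = \frac{321}{- \frac{301672}{234967} + \sqrt{\frac{61379358463}{310144}}} = \frac{321}{- \frac{301672}{234967} + \frac{\sqrt{297444371111698}}{38768}}$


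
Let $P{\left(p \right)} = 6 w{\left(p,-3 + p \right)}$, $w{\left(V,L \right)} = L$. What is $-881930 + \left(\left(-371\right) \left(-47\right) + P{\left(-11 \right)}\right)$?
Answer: $-864577$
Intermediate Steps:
$P{\left(p \right)} = -18 + 6 p$ ($P{\left(p \right)} = 6 \left(-3 + p\right) = -18 + 6 p$)
$-881930 + \left(\left(-371\right) \left(-47\right) + P{\left(-11 \right)}\right) = -881930 + \left(\left(-371\right) \left(-47\right) + \left(-18 + 6 \left(-11\right)\right)\right) = -881930 + \left(17437 - 84\right) = -881930 + 17353 = -864577$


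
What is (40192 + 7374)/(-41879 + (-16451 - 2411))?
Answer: -2798/3573 ≈ -0.78310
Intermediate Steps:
(40192 + 7374)/(-41879 + (-16451 - 2411)) = 47566/(-41879 - 18862) = 47566/(-60741) = 47566*(-1/60741) = -2798/3573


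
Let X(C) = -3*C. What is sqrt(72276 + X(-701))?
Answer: sqrt(74379) ≈ 272.73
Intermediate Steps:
sqrt(72276 + X(-701)) = sqrt(72276 - 3*(-701)) = sqrt(72276 + 2103) = sqrt(74379)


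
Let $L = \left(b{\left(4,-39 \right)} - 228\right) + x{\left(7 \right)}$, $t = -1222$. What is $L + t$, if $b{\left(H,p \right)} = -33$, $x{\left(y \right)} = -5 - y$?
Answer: $-1495$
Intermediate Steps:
$L = -273$ ($L = \left(-33 - 228\right) - 12 = -261 - 12 = -273$)
$L + t = -273 - 1222 = -1495$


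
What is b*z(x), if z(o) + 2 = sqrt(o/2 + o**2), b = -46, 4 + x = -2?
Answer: 92 - 46*sqrt(33) ≈ -172.25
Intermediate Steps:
x = -6 (x = -4 - 2 = -6)
z(o) = -2 + sqrt(o**2 + o/2) (z(o) = -2 + sqrt(o/2 + o**2) = -2 + sqrt(o**2 + o/2))
b*z(x) = -46*(-2 + sqrt(2)*sqrt(-6*(1 + 2*(-6)))/2) = -46*(-2 + sqrt(2)*sqrt(-6*(1 - 12))/2) = -46*(-2 + sqrt(2)*sqrt(-6*(-11))/2) = -46*(-2 + sqrt(2)*sqrt(66)/2) = -46*(-2 + sqrt(33)) = 92 - 46*sqrt(33)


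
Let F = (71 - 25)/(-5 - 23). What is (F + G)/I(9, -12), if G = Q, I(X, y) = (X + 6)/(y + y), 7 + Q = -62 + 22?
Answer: 2724/35 ≈ 77.829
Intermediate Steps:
Q = -47 (Q = -7 + (-62 + 22) = -7 - 40 = -47)
I(X, y) = (6 + X)/(2*y) (I(X, y) = (6 + X)/((2*y)) = (6 + X)*(1/(2*y)) = (6 + X)/(2*y))
F = -23/14 (F = 46/(-28) = 46*(-1/28) = -23/14 ≈ -1.6429)
G = -47
(F + G)/I(9, -12) = (-23/14 - 47)/(((½)*(6 + 9)/(-12))) = -681/(14*((½)*(-1/12)*15)) = -681/(14*(-5/8)) = -681/14*(-8/5) = 2724/35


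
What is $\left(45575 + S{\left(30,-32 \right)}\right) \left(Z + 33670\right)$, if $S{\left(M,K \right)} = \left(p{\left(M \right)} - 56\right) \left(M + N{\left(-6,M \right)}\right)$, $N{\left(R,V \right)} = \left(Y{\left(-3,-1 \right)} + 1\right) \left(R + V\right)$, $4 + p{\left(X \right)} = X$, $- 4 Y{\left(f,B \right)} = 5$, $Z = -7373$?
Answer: $1179551935$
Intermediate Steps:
$Y{\left(f,B \right)} = - \frac{5}{4}$ ($Y{\left(f,B \right)} = \left(- \frac{1}{4}\right) 5 = - \frac{5}{4}$)
$p{\left(X \right)} = -4 + X$
$N{\left(R,V \right)} = - \frac{R}{4} - \frac{V}{4}$ ($N{\left(R,V \right)} = \left(- \frac{5}{4} + 1\right) \left(R + V\right) = - \frac{R + V}{4} = - \frac{R}{4} - \frac{V}{4}$)
$S{\left(M,K \right)} = \left(-60 + M\right) \left(\frac{3}{2} + \frac{3 M}{4}\right)$ ($S{\left(M,K \right)} = \left(\left(-4 + M\right) - 56\right) \left(M - \left(- \frac{3}{2} + \frac{M}{4}\right)\right) = \left(-60 + M\right) \left(M - \left(- \frac{3}{2} + \frac{M}{4}\right)\right) = \left(-60 + M\right) \left(\frac{3}{2} + \frac{3 M}{4}\right)$)
$\left(45575 + S{\left(30,-32 \right)}\right) \left(Z + 33670\right) = \left(45575 - \left(1395 - 675\right)\right) \left(-7373 + 33670\right) = \left(45575 - 720\right) 26297 = 44855 \cdot 26297 = 1179551935$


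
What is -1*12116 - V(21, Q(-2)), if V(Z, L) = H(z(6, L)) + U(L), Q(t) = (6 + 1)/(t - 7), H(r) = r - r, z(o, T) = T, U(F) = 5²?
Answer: -12141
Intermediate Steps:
U(F) = 25
H(r) = 0
Q(t) = 7/(-7 + t)
V(Z, L) = 25 (V(Z, L) = 0 + 25 = 25)
-1*12116 - V(21, Q(-2)) = -1*12116 - 1*25 = -12116 - 25 = -12141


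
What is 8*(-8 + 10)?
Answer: 16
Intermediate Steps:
8*(-8 + 10) = 8*2 = 16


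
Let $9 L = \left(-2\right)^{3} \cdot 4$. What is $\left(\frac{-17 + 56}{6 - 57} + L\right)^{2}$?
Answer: $\frac{436921}{23409} \approx 18.665$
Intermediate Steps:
$L = - \frac{32}{9}$ ($L = \frac{\left(-2\right)^{3} \cdot 4}{9} = \frac{\left(-8\right) 4}{9} = \frac{1}{9} \left(-32\right) = - \frac{32}{9} \approx -3.5556$)
$\left(\frac{-17 + 56}{6 - 57} + L\right)^{2} = \left(\frac{-17 + 56}{6 - 57} - \frac{32}{9}\right)^{2} = \left(\frac{39}{-51} - \frac{32}{9}\right)^{2} = \left(39 \left(- \frac{1}{51}\right) - \frac{32}{9}\right)^{2} = \left(- \frac{13}{17} - \frac{32}{9}\right)^{2} = \left(- \frac{661}{153}\right)^{2} = \frac{436921}{23409}$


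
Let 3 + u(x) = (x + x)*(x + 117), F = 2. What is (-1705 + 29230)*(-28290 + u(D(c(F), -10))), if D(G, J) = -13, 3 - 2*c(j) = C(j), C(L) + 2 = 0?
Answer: -853192425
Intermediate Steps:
C(L) = -2 (C(L) = -2 + 0 = -2)
c(j) = 5/2 (c(j) = 3/2 - 1/2*(-2) = 3/2 + 1 = 5/2)
u(x) = -3 + 2*x*(117 + x) (u(x) = -3 + (x + x)*(x + 117) = -3 + (2*x)*(117 + x) = -3 + 2*x*(117 + x))
(-1705 + 29230)*(-28290 + u(D(c(F), -10))) = (-1705 + 29230)*(-28290 + (-3 + 2*(-13)**2 + 234*(-13))) = 27525*(-28290 + (-3 + 2*169 - 3042)) = 27525*(-28290 + (-3 + 338 - 3042)) = 27525*(-28290 - 2707) = 27525*(-30997) = -853192425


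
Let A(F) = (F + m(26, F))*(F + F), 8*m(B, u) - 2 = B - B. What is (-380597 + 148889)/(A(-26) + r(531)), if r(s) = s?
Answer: -115854/935 ≈ -123.91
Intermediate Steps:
m(B, u) = ¼ (m(B, u) = ¼ + (B - B)/8 = ¼ + (⅛)*0 = ¼ + 0 = ¼)
A(F) = 2*F*(¼ + F) (A(F) = (F + ¼)*(F + F) = (¼ + F)*(2*F) = 2*F*(¼ + F))
(-380597 + 148889)/(A(-26) + r(531)) = (-380597 + 148889)/((½)*(-26)*(1 + 4*(-26)) + 531) = -231708/((½)*(-26)*(1 - 104) + 531) = -231708/((½)*(-26)*(-103) + 531) = -231708/(1339 + 531) = -231708/1870 = -231708*1/1870 = -115854/935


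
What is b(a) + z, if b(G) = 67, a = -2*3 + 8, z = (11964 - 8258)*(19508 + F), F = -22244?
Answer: -10139549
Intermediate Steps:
z = -10139616 (z = (11964 - 8258)*(19508 - 22244) = 3706*(-2736) = -10139616)
a = 2 (a = -6 + 8 = 2)
b(a) + z = 67 - 10139616 = -10139549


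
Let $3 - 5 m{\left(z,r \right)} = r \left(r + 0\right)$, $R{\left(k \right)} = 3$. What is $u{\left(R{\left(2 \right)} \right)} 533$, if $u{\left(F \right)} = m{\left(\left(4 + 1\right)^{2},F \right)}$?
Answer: $- \frac{3198}{5} \approx -639.6$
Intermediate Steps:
$m{\left(z,r \right)} = \frac{3}{5} - \frac{r^{2}}{5}$ ($m{\left(z,r \right)} = \frac{3}{5} - \frac{r \left(r + 0\right)}{5} = \frac{3}{5} - \frac{r r}{5} = \frac{3}{5} - \frac{r^{2}}{5}$)
$u{\left(F \right)} = \frac{3}{5} - \frac{F^{2}}{5}$
$u{\left(R{\left(2 \right)} \right)} 533 = \left(\frac{3}{5} - \frac{3^{2}}{5}\right) 533 = \left(\frac{3}{5} - \frac{9}{5}\right) 533 = \left(- \frac{6}{5}\right) 533 = - \frac{3198}{5}$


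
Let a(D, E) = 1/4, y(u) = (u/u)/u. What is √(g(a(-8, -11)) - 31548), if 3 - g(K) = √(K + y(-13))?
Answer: √(-21324420 - 78*√13)/26 ≈ 177.61*I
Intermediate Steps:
y(u) = 1/u
a(D, E) = ¼
g(K) = 3 - √(-1/13 + K) (g(K) = 3 - √(K + 1/(-13)) = 3 - √(K - 1/13) = 3 - √(-1/13 + K))
√(g(a(-8, -11)) - 31548) = √((3 - √(-13 + 169*(¼))/13) - 31548) = √((3 - √(-13 + 169/4)/13) - 31548) = √((3 - 3*√13/26) - 31548) = √(-31545 - 3*√13/26)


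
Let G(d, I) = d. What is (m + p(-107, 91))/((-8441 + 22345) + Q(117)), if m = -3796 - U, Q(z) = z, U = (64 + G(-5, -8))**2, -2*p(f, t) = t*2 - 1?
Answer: -2105/4006 ≈ -0.52546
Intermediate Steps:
p(f, t) = 1/2 - t (p(f, t) = -(t*2 - 1)/2 = -(2*t - 1)/2 = -(-1 + 2*t)/2 = 1/2 - t)
U = 3481 (U = (64 - 5)**2 = 59**2 = 3481)
m = -7277 (m = -3796 - 1*3481 = -3796 - 3481 = -7277)
(m + p(-107, 91))/((-8441 + 22345) + Q(117)) = (-7277 + (1/2 - 1*91))/((-8441 + 22345) + 117) = (-7277 + (1/2 - 91))/(13904 + 117) = (-7277 - 181/2)/14021 = -14735/2*1/14021 = -2105/4006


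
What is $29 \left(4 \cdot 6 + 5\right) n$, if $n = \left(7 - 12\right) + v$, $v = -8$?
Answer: $-10933$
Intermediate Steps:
$n = -13$ ($n = \left(7 - 12\right) - 8 = -5 - 8 = -13$)
$29 \left(4 \cdot 6 + 5\right) n = 29 \left(4 \cdot 6 + 5\right) \left(-13\right) = 29 \left(24 + 5\right) \left(-13\right) = 29 \cdot 29 \left(-13\right) = 841 \left(-13\right) = -10933$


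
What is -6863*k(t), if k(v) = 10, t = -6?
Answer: -68630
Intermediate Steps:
-6863*k(t) = -6863*10 = -68630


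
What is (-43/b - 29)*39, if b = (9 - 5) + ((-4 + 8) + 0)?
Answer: -10725/8 ≈ -1340.6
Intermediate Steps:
b = 8 (b = 4 + (4 + 0) = 4 + 4 = 8)
(-43/b - 29)*39 = (-43/8 - 29)*39 = -275/8*39 = -10725/8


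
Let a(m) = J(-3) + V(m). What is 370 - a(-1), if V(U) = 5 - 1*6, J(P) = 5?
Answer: 366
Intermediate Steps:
V(U) = -1 (V(U) = 5 - 6 = -1)
a(m) = 4 (a(m) = 5 - 1 = 4)
370 - a(-1) = 370 - 1*4 = 370 - 4 = 366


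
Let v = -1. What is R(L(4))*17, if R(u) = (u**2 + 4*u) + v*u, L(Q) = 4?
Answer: 476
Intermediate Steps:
R(u) = u**2 + 3*u (R(u) = (u**2 + 4*u) - u = u**2 + 3*u)
R(L(4))*17 = (4*(3 + 4))*17 = (4*7)*17 = 28*17 = 476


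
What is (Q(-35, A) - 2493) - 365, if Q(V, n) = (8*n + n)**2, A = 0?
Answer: -2858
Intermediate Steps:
Q(V, n) = 81*n**2 (Q(V, n) = (9*n)**2 = 81*n**2)
(Q(-35, A) - 2493) - 365 = (81*0**2 - 2493) - 365 = (81*0 - 2493) - 365 = (0 - 2493) - 365 = -2493 - 365 = -2858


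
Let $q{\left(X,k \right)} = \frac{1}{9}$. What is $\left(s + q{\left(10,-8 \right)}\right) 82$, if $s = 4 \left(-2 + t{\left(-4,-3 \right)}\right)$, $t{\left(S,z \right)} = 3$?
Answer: $\frac{3034}{9} \approx 337.11$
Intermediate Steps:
$q{\left(X,k \right)} = \frac{1}{9}$
$s = 4$ ($s = 4 \left(-2 + 3\right) = 4 \cdot 1 = 4$)
$\left(s + q{\left(10,-8 \right)}\right) 82 = \left(4 + \frac{1}{9}\right) 82 = \frac{37}{9} \cdot 82 = \frac{3034}{9}$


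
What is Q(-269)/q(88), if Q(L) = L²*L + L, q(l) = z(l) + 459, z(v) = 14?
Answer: -19465378/473 ≈ -41153.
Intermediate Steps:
q(l) = 473 (q(l) = 14 + 459 = 473)
Q(L) = L + L³ (Q(L) = L³ + L = L + L³)
Q(-269)/q(88) = (-269 + (-269)³)/473 = (-269 - 19465109)*(1/473) = -19465378*1/473 = -19465378/473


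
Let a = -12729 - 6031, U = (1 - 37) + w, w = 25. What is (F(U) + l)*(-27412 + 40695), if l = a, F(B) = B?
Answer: -249335193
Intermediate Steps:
U = -11 (U = (1 - 37) + 25 = -36 + 25 = -11)
a = -18760
l = -18760
(F(U) + l)*(-27412 + 40695) = (-11 - 18760)*(-27412 + 40695) = -18771*13283 = -249335193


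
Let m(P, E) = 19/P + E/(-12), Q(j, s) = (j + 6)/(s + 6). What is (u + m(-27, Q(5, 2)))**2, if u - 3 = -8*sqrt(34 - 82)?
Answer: (-1885 + 27648*I*sqrt(3))**2/746496 ≈ -3067.2 - 241.85*I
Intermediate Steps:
Q(j, s) = (6 + j)/(6 + s)
m(P, E) = 19/P - E/12 (m(P, E) = 19/P + E*(-1/12) = 19/P - E/12)
u = 3 - 32*I*sqrt(3) (u = 3 - 8*sqrt(34 - 82) = 3 - 32*I*sqrt(3) ≈ 3.0 - 55.426*I)
(u + m(-27, Q(5, 2)))**2 = ((3 - 32*I*sqrt(3)) + (19/(-27) - (6 + 5)/(12*(6 + 2))))**2 = ((3 - 32*I*sqrt(3)) + (19*(-1/27) - 11/(12*8)))**2 = ((3 - 32*I*sqrt(3)) + (-19/27 - 11/96))**2 = ((3 - 32*I*sqrt(3)) - 707/864)**2 = (1885/864 - 32*I*sqrt(3))**2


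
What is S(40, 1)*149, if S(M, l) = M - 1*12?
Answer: 4172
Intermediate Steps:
S(M, l) = -12 + M (S(M, l) = M - 12 = -12 + M)
S(40, 1)*149 = (-12 + 40)*149 = 28*149 = 4172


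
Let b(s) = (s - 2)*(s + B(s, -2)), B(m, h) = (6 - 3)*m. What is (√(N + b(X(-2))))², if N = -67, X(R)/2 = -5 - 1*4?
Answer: 1373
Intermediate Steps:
X(R) = -18 (X(R) = 2*(-5 - 1*4) = 2*(-5 - 4) = 2*(-9) = -18)
B(m, h) = 3*m
b(s) = 4*s*(-2 + s) (b(s) = (s - 2)*(s + 3*s) = (-2 + s)*(4*s) = 4*s*(-2 + s))
(√(N + b(X(-2))))² = (√(-67 + 4*(-18)*(-2 - 18)))² = (√(-67 + 4*(-18)*(-20)))² = (√(-67 + 1440))² = (√1373)² = 1373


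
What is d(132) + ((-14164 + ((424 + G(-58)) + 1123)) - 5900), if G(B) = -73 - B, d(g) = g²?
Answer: -1108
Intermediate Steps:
d(132) + ((-14164 + ((424 + G(-58)) + 1123)) - 5900) = 132² + ((-14164 + ((424 + (-73 - 1*(-58))) + 1123)) - 5900) = 17424 + ((-14164 + ((424 + (-73 + 58)) + 1123)) - 5900) = 17424 + ((-14164 + ((424 - 15) + 1123)) - 5900) = 17424 + ((-14164 + (409 + 1123)) - 5900) = 17424 + ((-14164 + 1532) - 5900) = 17424 + (-12632 - 5900) = 17424 - 18532 = -1108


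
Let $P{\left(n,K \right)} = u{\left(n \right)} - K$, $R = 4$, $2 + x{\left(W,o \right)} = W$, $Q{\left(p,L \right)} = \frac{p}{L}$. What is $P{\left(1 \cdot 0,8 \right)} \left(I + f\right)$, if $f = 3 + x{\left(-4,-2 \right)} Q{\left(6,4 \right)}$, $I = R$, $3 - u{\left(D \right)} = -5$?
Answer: $0$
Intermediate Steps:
$x{\left(W,o \right)} = -2 + W$
$u{\left(D \right)} = 8$ ($u{\left(D \right)} = 3 - -5 = 3 + 5 = 8$)
$P{\left(n,K \right)} = 8 - K$
$I = 4$
$f = -6$ ($f = 3 + \left(-2 - 4\right) \frac{6}{4} = 3 - 6 \cdot 6 \cdot \frac{1}{4} = 3 - 9 = -6$)
$P{\left(1 \cdot 0,8 \right)} \left(I + f\right) = \left(8 - 8\right) \left(4 - 6\right) = \left(8 - 8\right) \left(-2\right) = 0 \left(-2\right) = 0$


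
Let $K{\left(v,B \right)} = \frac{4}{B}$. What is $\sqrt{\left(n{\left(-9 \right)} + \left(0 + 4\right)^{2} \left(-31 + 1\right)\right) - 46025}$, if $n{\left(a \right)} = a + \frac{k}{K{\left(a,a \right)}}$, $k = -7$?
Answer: $\frac{i \sqrt{185993}}{2} \approx 215.63 i$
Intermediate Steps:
$n{\left(a \right)} = - \frac{3 a}{4}$ ($n{\left(a \right)} = a - \frac{7}{4 \frac{1}{a}} = a - 7 \frac{a}{4} = a - \frac{7 a}{4} = - \frac{3 a}{4}$)
$\sqrt{\left(n{\left(-9 \right)} + \left(0 + 4\right)^{2} \left(-31 + 1\right)\right) - 46025} = \sqrt{\left(\left(- \frac{3}{4}\right) \left(-9\right) + \left(0 + 4\right)^{2} \left(-31 + 1\right)\right) - 46025} = \sqrt{\left(\frac{27}{4} + 4^{2} \left(-30\right)\right) - 46025} = \sqrt{\left(\frac{27}{4} + 16 \left(-30\right)\right) - 46025} = \sqrt{\left(\frac{27}{4} - 480\right) - 46025} = \sqrt{- \frac{1893}{4} - 46025} = \sqrt{- \frac{185993}{4}} = \frac{i \sqrt{185993}}{2}$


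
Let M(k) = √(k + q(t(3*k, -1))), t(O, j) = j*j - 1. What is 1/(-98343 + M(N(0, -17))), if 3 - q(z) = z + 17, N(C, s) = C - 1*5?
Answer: -98343/9671345668 - I*√19/9671345668 ≈ -1.0168e-5 - 4.507e-10*I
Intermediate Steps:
N(C, s) = -5 + C (N(C, s) = C - 5 = -5 + C)
t(O, j) = -1 + j² (t(O, j) = j² - 1 = -1 + j²)
q(z) = -14 - z (q(z) = 3 - (z + 17) = 3 - (17 + z) = 3 + (-17 - z) = -14 - z)
M(k) = √(-14 + k) (M(k) = √(k + (-14 - (-1 + (-1)²))) = √(k + (-14 - (-1 + 1))) = √(k + (-14 - 1*0)) = √(k + (-14 + 0)) = √(k - 14) = √(-14 + k))
1/(-98343 + M(N(0, -17))) = 1/(-98343 + √(-14 + (-5 + 0))) = 1/(-98343 + √(-14 - 5)) = 1/(-98343 + √(-19)) = 1/(-98343 + I*√19)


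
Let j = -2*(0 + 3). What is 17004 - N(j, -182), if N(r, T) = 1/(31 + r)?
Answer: 425099/25 ≈ 17004.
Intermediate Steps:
j = -6 (j = -2*3 = -6)
17004 - N(j, -182) = 17004 - 1/(31 - 6) = 17004 - 1/25 = 425099/25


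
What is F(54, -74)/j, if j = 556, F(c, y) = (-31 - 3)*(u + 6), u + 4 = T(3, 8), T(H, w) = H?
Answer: -85/278 ≈ -0.30576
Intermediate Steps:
u = -1 (u = -4 + 3 = -1)
F(c, y) = -170 (F(c, y) = (-31 - 3)*(-1 + 6) = -34*5 = -170)
F(54, -74)/j = -170/556 = -170*1/556 = -85/278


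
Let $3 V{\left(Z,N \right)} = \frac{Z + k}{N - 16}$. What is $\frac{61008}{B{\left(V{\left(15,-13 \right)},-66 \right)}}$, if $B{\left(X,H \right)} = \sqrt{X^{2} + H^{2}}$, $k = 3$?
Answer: $\frac{3596 \sqrt{101762}}{1241} \approx 924.36$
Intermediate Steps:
$V{\left(Z,N \right)} = \frac{3 + Z}{3 \left(-16 + N\right)}$ ($V{\left(Z,N \right)} = \frac{\left(Z + 3\right) \frac{1}{N - 16}}{3} = \frac{\left(3 + Z\right) \frac{1}{-16 + N}}{3} = \frac{\frac{1}{-16 + N} \left(3 + Z\right)}{3} = \frac{3 + Z}{3 \left(-16 + N\right)}$)
$B{\left(X,H \right)} = \sqrt{H^{2} + X^{2}}$
$\frac{61008}{B{\left(V{\left(15,-13 \right)},-66 \right)}} = \frac{61008}{\sqrt{\left(-66\right)^{2} + \left(\frac{3 + 15}{3 \left(-16 - 13\right)}\right)^{2}}} = \frac{61008}{\sqrt{4356 + \left(\frac{1}{3} \frac{1}{-29} \cdot 18\right)^{2}}} = \frac{61008}{\sqrt{4356 + \left(\frac{1}{3} \left(- \frac{1}{29}\right) 18\right)^{2}}} = \frac{61008}{\sqrt{4356 + \left(- \frac{6}{29}\right)^{2}}} = \frac{61008}{\sqrt{4356 + \frac{36}{841}}} = \frac{61008}{\sqrt{\frac{3663432}{841}}} = \frac{61008}{\frac{6}{29} \sqrt{101762}} = 61008 \frac{29 \sqrt{101762}}{610572} = \frac{3596 \sqrt{101762}}{1241}$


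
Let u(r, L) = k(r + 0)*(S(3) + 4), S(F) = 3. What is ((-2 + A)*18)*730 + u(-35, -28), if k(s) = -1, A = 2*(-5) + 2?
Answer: -131407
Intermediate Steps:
A = -8 (A = -10 + 2 = -8)
u(r, L) = -7 (u(r, L) = -(3 + 4) = -1*7 = -7)
((-2 + A)*18)*730 + u(-35, -28) = ((-2 - 8)*18)*730 - 7 = -10*18*730 - 7 = -180*730 - 7 = -131400 - 7 = -131407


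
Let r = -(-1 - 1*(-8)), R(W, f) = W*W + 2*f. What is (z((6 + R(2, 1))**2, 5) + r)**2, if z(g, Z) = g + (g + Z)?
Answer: 81796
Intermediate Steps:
R(W, f) = W**2 + 2*f
r = -7 (r = -(-1 + 8) = -1*7 = -7)
z(g, Z) = Z + 2*g (z(g, Z) = g + (Z + g) = Z + 2*g)
(z((6 + R(2, 1))**2, 5) + r)**2 = ((5 + 2*(6 + (2**2 + 2*1))**2) - 7)**2 = ((5 + 2*(6 + (4 + 2))**2) - 7)**2 = ((5 + 2*(6 + 6)**2) - 7)**2 = ((5 + 2*12**2) - 7)**2 = ((5 + 2*144) - 7)**2 = ((5 + 288) - 7)**2 = (293 - 7)**2 = 286**2 = 81796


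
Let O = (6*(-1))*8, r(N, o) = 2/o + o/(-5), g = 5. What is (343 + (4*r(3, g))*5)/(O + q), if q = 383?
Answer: 331/335 ≈ 0.98806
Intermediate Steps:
r(N, o) = 2/o - o/5 (r(N, o) = 2/o + o*(-1/5) = 2/o - o/5)
O = -48 (O = -6*8 = -48)
(343 + (4*r(3, g))*5)/(O + q) = (343 + (4*(2/5 - 1/5*5))*5)/(-48 + 383) = (343 + (4*(2*(1/5) - 1))*5)/335 = (343 + (4*(2/5 - 1))*5)*(1/335) = (343 + (4*(-3/5))*5)*(1/335) = (343 - 12/5*5)*(1/335) = (343 - 12)*(1/335) = 331*(1/335) = 331/335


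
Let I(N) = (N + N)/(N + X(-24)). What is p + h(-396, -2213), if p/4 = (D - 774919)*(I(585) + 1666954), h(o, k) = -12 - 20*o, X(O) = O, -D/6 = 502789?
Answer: -4727748242451460/187 ≈ -2.5282e+13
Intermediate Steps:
D = -3016734 (D = -6*502789 = -3016734)
I(N) = 2*N/(-24 + N) (I(N) = (N + N)/(N - 24) = (2*N)/(-24 + N) = 2*N/(-24 + N))
p = -4727748243930256/187 (p = 4*((-3016734 - 774919)*(2*585/(-24 + 585) + 1666954)) = 4*(-3791653*(2*585/561 + 1666954)) = 4*(-3791653*(2*585*(1/561) + 1666954)) = 4*(-3791653*(390/187 + 1666954)) = 4*(-3791653*311720788/187) = 4*(-1181937060982564/187) = -4727748243930256/187 ≈ -2.5282e+13)
p + h(-396, -2213) = -4727748243930256/187 + (-12 - 20*(-396)) = -4727748243930256/187 + (-12 + 7920) = -4727748243930256/187 + 7908 = -4727748242451460/187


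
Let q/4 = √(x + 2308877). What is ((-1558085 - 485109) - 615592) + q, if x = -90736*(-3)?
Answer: -2658786 + 4*√2581085 ≈ -2.6524e+6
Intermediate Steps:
x = 272208
q = 4*√2581085 (q = 4*√(272208 + 2308877) = 4*√2581085 ≈ 6426.3)
((-1558085 - 485109) - 615592) + q = ((-1558085 - 485109) - 615592) + 4*√2581085 = (-2043194 - 615592) + 4*√2581085 = -2658786 + 4*√2581085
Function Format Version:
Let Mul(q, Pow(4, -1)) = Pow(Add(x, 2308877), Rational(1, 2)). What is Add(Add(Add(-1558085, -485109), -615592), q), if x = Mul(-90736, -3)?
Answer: Add(-2658786, Mul(4, Pow(2581085, Rational(1, 2)))) ≈ -2.6524e+6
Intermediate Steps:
x = 272208
q = Mul(4, Pow(2581085, Rational(1, 2))) (q = Mul(4, Pow(Add(272208, 2308877), Rational(1, 2))) = Mul(4, Pow(2581085, Rational(1, 2))) ≈ 6426.3)
Add(Add(Add(-1558085, -485109), -615592), q) = Add(Add(Add(-1558085, -485109), -615592), Mul(4, Pow(2581085, Rational(1, 2)))) = Add(Add(-2043194, -615592), Mul(4, Pow(2581085, Rational(1, 2)))) = Add(-2658786, Mul(4, Pow(2581085, Rational(1, 2))))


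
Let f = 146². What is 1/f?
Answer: 1/21316 ≈ 4.6913e-5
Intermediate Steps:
f = 21316
1/f = 1/21316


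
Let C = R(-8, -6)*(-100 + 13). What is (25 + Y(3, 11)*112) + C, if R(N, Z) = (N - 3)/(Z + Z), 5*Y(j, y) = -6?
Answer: -3783/20 ≈ -189.15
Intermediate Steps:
Y(j, y) = -6/5 (Y(j, y) = (⅕)*(-6) = -6/5)
R(N, Z) = (-3 + N)/(2*Z) (R(N, Z) = (-3 + N)/((2*Z)) = (-3 + N)*(1/(2*Z)) = (-3 + N)/(2*Z))
C = -319/4 (C = ((½)*(-3 - 8)/(-6))*(-100 + 13) = ((½)*(-⅙)*(-11))*(-87) = (11/12)*(-87) = -319/4 ≈ -79.750)
(25 + Y(3, 11)*112) + C = (25 - 6/5*112) - 319/4 = (25 - 672/5) - 319/4 = -547/5 - 319/4 = -3783/20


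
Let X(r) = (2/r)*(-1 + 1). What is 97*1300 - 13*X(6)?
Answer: 126100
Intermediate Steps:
X(r) = 0 (X(r) = (2/r)*0 = 0)
97*1300 - 13*X(6) = 97*1300 - 13*0 = 126100 + 0 = 126100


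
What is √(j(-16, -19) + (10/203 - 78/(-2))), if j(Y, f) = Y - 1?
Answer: 2*√227157/203 ≈ 4.6957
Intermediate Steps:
j(Y, f) = -1 + Y
√(j(-16, -19) + (10/203 - 78/(-2))) = √((-1 - 16) + (10/203 - 78/(-2))) = √(-17 + (10*(1/203) - 78*(-½))) = √(-17 + (10/203 + 39)) = √(-17 + 7927/203) = √(4476/203) = 2*√227157/203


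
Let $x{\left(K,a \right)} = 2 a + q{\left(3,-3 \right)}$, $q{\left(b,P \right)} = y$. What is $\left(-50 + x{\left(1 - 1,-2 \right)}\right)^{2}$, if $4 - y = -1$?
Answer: $2401$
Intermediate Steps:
$y = 5$ ($y = 4 - -1 = 4 + 1 = 5$)
$q{\left(b,P \right)} = 5$
$x{\left(K,a \right)} = 5 + 2 a$ ($x{\left(K,a \right)} = 2 a + 5 = 5 + 2 a$)
$\left(-50 + x{\left(1 - 1,-2 \right)}\right)^{2} = \left(-50 + \left(5 + 2 \left(-2\right)\right)\right)^{2} = \left(-50 + \left(5 - 4\right)\right)^{2} = \left(-50 + 1\right)^{2} = \left(-49\right)^{2} = 2401$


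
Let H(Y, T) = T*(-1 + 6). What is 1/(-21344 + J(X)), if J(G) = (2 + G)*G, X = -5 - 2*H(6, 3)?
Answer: -1/20189 ≈ -4.9532e-5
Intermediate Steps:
H(Y, T) = 5*T (H(Y, T) = T*5 = 5*T)
X = -35 (X = -5 - 10*3 = -5 - 2*15 = -5 - 30 = -35)
J(G) = G*(2 + G)
1/(-21344 + J(X)) = 1/(-21344 - 35*(2 - 35)) = 1/(-21344 - 35*(-33)) = 1/(-21344 + 1155) = 1/(-20189) = -1/20189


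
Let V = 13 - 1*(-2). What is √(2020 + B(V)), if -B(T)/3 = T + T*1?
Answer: √1930 ≈ 43.932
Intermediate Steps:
V = 15 (V = 13 + 2 = 15)
B(T) = -6*T (B(T) = -3*(T + T*1) = -3*(T + T) = -6*T)
√(2020 + B(V)) = √(2020 - 6*15) = √(2020 - 90) = √1930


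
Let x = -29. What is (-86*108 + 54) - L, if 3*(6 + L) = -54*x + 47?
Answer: -29297/3 ≈ -9765.7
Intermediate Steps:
L = 1595/3 (L = -6 + (-54*(-29) + 47)/3 = -6 + (1566 + 47)/3 = -6 + (⅓)*1613 = -6 + 1613/3 = 1595/3 ≈ 531.67)
(-86*108 + 54) - L = (-86*108 + 54) - 1*1595/3 = (-9288 + 54) - 1595/3 = -9234 - 1595/3 = -29297/3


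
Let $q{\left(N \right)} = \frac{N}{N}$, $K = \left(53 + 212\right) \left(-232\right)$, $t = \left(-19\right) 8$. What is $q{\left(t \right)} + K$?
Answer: $-61479$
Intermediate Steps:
$t = -152$
$K = -61480$ ($K = 265 \left(-232\right) = -61480$)
$q{\left(N \right)} = 1$
$q{\left(t \right)} + K = 1 - 61480 = -61479$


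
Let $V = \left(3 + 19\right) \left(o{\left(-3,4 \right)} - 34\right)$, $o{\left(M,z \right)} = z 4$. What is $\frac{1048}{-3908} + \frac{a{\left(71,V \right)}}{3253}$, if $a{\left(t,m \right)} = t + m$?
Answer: $- \frac{1169811}{3178181} \approx -0.36808$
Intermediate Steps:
$o{\left(M,z \right)} = 4 z$
$V = -396$ ($V = \left(3 + 19\right) \left(4 \cdot 4 - 34\right) = 22 \left(16 - 34\right) = 22 \left(-18\right) = -396$)
$a{\left(t,m \right)} = m + t$
$\frac{1048}{-3908} + \frac{a{\left(71,V \right)}}{3253} = \frac{1048}{-3908} + \frac{-396 + 71}{3253} = 1048 \left(- \frac{1}{3908}\right) - \frac{325}{3253} = - \frac{262}{977} - \frac{325}{3253} = - \frac{1169811}{3178181}$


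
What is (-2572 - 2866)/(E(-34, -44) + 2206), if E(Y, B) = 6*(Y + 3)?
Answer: -2719/1010 ≈ -2.6921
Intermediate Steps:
E(Y, B) = 18 + 6*Y (E(Y, B) = 6*(3 + Y) = 18 + 6*Y)
(-2572 - 2866)/(E(-34, -44) + 2206) = (-2572 - 2866)/((18 + 6*(-34)) + 2206) = -5438/((18 - 204) + 2206) = -5438/(-186 + 2206) = -5438/2020 = -5438*1/2020 = -2719/1010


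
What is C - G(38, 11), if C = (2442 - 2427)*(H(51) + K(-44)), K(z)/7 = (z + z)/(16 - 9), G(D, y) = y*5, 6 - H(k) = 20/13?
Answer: -17005/13 ≈ -1308.1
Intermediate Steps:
H(k) = 58/13 (H(k) = 6 - 20/13 = 58/13)
G(D, y) = 5*y
K(z) = 2*z (K(z) = 7*((z + z)/(16 - 9)) = 7*((2*z)/7) = 7*((2*z)*(1/7)) = 7*(2*z/7) = 2*z)
C = -16290/13 (C = (2442 - 2427)*(58/13 + 2*(-44)) = 15*(58/13 - 88) = 15*(-1086/13) = -16290/13 ≈ -1253.1)
C - G(38, 11) = -16290/13 - 5*11 = -16290/13 - 1*55 = -16290/13 - 55 = -17005/13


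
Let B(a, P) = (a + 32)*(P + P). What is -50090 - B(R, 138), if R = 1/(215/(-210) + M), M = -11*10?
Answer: -274741694/4663 ≈ -58920.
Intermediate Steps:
M = -110
R = -42/4663 (R = 1/(215/(-210) - 110) = 1/(215*(-1/210) - 110) = 1/(-43/42 - 110) = 1/(-4663/42) = -42/4663 ≈ -0.0090071)
B(a, P) = 2*P*(32 + a) (B(a, P) = (32 + a)*(2*P) = 2*P*(32 + a))
-50090 - B(R, 138) = -50090 - 2*138*(32 - 42/4663) = -50090 - 2*138*149174/4663 = -50090 - 1*41172024/4663 = -50090 - 41172024/4663 = -274741694/4663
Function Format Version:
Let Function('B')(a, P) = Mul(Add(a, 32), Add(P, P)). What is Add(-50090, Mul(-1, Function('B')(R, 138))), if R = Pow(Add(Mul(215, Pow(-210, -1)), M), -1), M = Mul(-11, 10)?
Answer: Rational(-274741694, 4663) ≈ -58920.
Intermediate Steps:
M = -110
R = Rational(-42, 4663) (R = Pow(Add(Mul(215, Pow(-210, -1)), -110), -1) = Pow(Add(Mul(215, Rational(-1, 210)), -110), -1) = Pow(Add(Rational(-43, 42), -110), -1) = Pow(Rational(-4663, 42), -1) = Rational(-42, 4663) ≈ -0.0090071)
Function('B')(a, P) = Mul(2, P, Add(32, a)) (Function('B')(a, P) = Mul(Add(32, a), Mul(2, P)) = Mul(2, P, Add(32, a)))
Add(-50090, Mul(-1, Function('B')(R, 138))) = Add(-50090, Mul(-1, Mul(2, 138, Add(32, Rational(-42, 4663))))) = Add(-50090, Mul(-1, Mul(2, 138, Rational(149174, 4663)))) = Add(-50090, Mul(-1, Rational(41172024, 4663))) = Add(-50090, Rational(-41172024, 4663)) = Rational(-274741694, 4663)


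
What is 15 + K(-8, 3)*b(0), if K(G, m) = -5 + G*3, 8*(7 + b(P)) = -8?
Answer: 247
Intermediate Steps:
b(P) = -8 (b(P) = -7 + (⅛)*(-8) = -7 - 1 = -8)
K(G, m) = -5 + 3*G
15 + K(-8, 3)*b(0) = 15 + (-5 + 3*(-8))*(-8) = 15 + (-5 - 24)*(-8) = 15 - 29*(-8) = 15 + 232 = 247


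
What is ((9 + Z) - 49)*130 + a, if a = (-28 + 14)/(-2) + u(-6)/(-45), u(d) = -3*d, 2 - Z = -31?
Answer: -4517/5 ≈ -903.40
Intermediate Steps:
Z = 33 (Z = 2 - 1*(-31) = 2 + 31 = 33)
a = 33/5 (a = (-28 + 14)/(-2) - 3*(-6)/(-45) = -14*(-½) + 18*(-1/45) = 7 - ⅖ = 33/5 ≈ 6.6000)
((9 + Z) - 49)*130 + a = ((9 + 33) - 49)*130 + 33/5 = (42 - 49)*130 + 33/5 = -7*130 + 33/5 = -910 + 33/5 = -4517/5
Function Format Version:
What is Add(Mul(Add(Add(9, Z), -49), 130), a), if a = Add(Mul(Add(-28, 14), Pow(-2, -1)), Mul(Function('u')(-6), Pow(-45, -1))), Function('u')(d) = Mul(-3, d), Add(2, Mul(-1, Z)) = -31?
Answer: Rational(-4517, 5) ≈ -903.40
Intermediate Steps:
Z = 33 (Z = Add(2, Mul(-1, -31)) = Add(2, 31) = 33)
a = Rational(33, 5) (a = Add(Mul(Add(-28, 14), Pow(-2, -1)), Mul(Mul(-3, -6), Pow(-45, -1))) = Add(Mul(-14, Rational(-1, 2)), Mul(18, Rational(-1, 45))) = Add(7, Rational(-2, 5)) = Rational(33, 5) ≈ 6.6000)
Add(Mul(Add(Add(9, Z), -49), 130), a) = Add(Mul(Add(Add(9, 33), -49), 130), Rational(33, 5)) = Add(Mul(Add(42, -49), 130), Rational(33, 5)) = Add(Mul(-7, 130), Rational(33, 5)) = Add(-910, Rational(33, 5)) = Rational(-4517, 5)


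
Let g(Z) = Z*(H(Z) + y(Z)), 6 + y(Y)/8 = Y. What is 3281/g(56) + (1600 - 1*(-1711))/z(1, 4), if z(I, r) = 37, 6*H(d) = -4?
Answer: 222492559/2482256 ≈ 89.633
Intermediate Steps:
H(d) = -⅔ (H(d) = (⅙)*(-4) = -⅔)
y(Y) = -48 + 8*Y
g(Z) = Z*(-146/3 + 8*Z) (g(Z) = Z*(-⅔ + (-48 + 8*Z)) = Z*(-146/3 + 8*Z))
3281/g(56) + (1600 - 1*(-1711))/z(1, 4) = 3281/(((⅔)*56*(-73 + 12*56))) + (1600 - 1*(-1711))/37 = 3281/(((⅔)*56*(-73 + 672))) + (1600 + 1711)*(1/37) = 3281/(((⅔)*56*599)) + 3311*(1/37) = 3281/(67088/3) + 3311/37 = 3281*(3/67088) + 3311/37 = 9843/67088 + 3311/37 = 222492559/2482256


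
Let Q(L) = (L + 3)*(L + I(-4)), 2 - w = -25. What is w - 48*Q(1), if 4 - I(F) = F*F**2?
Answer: -13221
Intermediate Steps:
w = 27 (w = 2 - 1*(-25) = 2 + 25 = 27)
I(F) = 4 - F**3 (I(F) = 4 - F*F**2 = 4 - F**3)
Q(L) = (3 + L)*(68 + L) (Q(L) = (L + 3)*(L + (4 - 1*(-4)**3)) = (3 + L)*(L + (4 - 1*(-64))) = (3 + L)*(L + (4 + 64)) = (3 + L)*(L + 68) = (3 + L)*(68 + L))
w - 48*Q(1) = 27 - 48*(204 + 1**2 + 71*1) = 27 - 48*(204 + 1 + 71) = 27 - 48*276 = 27 - 13248 = -13221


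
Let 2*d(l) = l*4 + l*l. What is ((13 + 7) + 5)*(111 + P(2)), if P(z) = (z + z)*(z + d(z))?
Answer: 3575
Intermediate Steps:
d(l) = l²/2 + 2*l (d(l) = (l*4 + l*l)/2 = (4*l + l²)/2 = (l² + 4*l)/2 = l²/2 + 2*l)
P(z) = 2*z*(z + z*(4 + z)/2) (P(z) = (z + z)*(z + z*(4 + z)/2) = (2*z)*(z + z*(4 + z)/2) = 2*z*(z + z*(4 + z)/2))
((13 + 7) + 5)*(111 + P(2)) = ((13 + 7) + 5)*(111 + 2²*(6 + 2)) = (20 + 5)*(111 + 4*8) = 25*(111 + 32) = 25*143 = 3575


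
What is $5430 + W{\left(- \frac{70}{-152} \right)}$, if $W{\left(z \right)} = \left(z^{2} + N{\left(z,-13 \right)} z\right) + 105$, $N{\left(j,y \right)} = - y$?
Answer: $\frac{32005965}{5776} \approx 5541.2$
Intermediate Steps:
$W{\left(z \right)} = 105 + z^{2} + 13 z$ ($W{\left(z \right)} = \left(z^{2} + \left(-1\right) \left(-13\right) z\right) + 105 = \left(z^{2} + 13 z\right) + 105 = 105 + z^{2} + 13 z$)
$5430 + W{\left(- \frac{70}{-152} \right)} = 5430 + \left(105 + \left(- \frac{70}{-152}\right)^{2} + 13 \left(- \frac{70}{-152}\right)\right) = 5430 + \left(105 + \left(\left(-70\right) \left(- \frac{1}{152}\right)\right)^{2} + 13 \left(\left(-70\right) \left(- \frac{1}{152}\right)\right)\right) = 5430 + \left(105 + \left(\frac{35}{76}\right)^{2} + 13 \cdot \frac{35}{76}\right) = 5430 + \left(105 + \frac{1225}{5776} + \frac{455}{76}\right) = 5430 + \frac{642285}{5776} = \frac{32005965}{5776}$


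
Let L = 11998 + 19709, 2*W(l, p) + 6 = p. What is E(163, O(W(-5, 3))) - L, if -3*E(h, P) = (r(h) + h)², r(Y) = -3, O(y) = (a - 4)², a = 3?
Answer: -120721/3 ≈ -40240.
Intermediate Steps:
W(l, p) = -3 + p/2
O(y) = 1 (O(y) = (3 - 4)² = (-1)² = 1)
E(h, P) = -(-3 + h)²/3
L = 31707
E(163, O(W(-5, 3))) - L = -(-3 + 163)²/3 - 1*31707 = -⅓*160² - 31707 = -⅓*25600 - 31707 = -25600/3 - 31707 = -120721/3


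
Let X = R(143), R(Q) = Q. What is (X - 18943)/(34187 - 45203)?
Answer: 2350/1377 ≈ 1.7066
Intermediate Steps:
X = 143
(X - 18943)/(34187 - 45203) = (143 - 18943)/(34187 - 45203) = -18800/(-11016) = -18800*(-1/11016) = 2350/1377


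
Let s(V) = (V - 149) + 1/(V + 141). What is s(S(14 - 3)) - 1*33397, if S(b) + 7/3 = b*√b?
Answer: -16211590921/483231 + 1771748*√11/161077 ≈ -33512.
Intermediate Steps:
S(b) = -7/3 + b^(3/2) (S(b) = -7/3 + b*√b = -7/3 + b^(3/2))
s(V) = -149 + V + 1/(141 + V) (s(V) = (-149 + V) + 1/(141 + V) = -149 + V + 1/(141 + V))
s(S(14 - 3)) - 1*33397 = (-21008 + (-7/3 + (14 - 3)^(3/2))² - 8*(-7/3 + (14 - 3)^(3/2)))/(141 + (-7/3 + (14 - 3)^(3/2))) - 1*33397 = (-21008 + (-7/3 + 11^(3/2))² - 8*(-7/3 + 11^(3/2)))/(141 + (-7/3 + 11^(3/2))) - 33397 = (-21008 + (-7/3 + 11*√11)² - 8*(-7/3 + 11*√11))/(141 + (-7/3 + 11*√11)) - 33397 = (-21008 + (-7/3 + 11*√11)² + (56/3 - 88*√11))/(416/3 + 11*√11) - 33397 = (-62968/3 + (-7/3 + 11*√11)² - 88*√11)/(416/3 + 11*√11) - 33397 = -33397 + (-62968/3 + (-7/3 + 11*√11)² - 88*√11)/(416/3 + 11*√11)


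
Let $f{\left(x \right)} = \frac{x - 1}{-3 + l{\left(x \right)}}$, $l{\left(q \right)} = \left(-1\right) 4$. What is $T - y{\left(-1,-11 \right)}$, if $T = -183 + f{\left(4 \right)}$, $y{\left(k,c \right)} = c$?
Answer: $- \frac{1207}{7} \approx -172.43$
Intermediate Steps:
$l{\left(q \right)} = -4$
$f{\left(x \right)} = \frac{1}{7} - \frac{x}{7}$ ($f{\left(x \right)} = \frac{x - 1}{-3 - 4} = \frac{-1 + x}{-7} = \left(-1 + x\right) \left(- \frac{1}{7}\right) = \frac{1}{7} - \frac{x}{7}$)
$T = - \frac{1284}{7}$ ($T = -183 + \left(\frac{1}{7} - \frac{4}{7}\right) = -183 - \frac{3}{7} = - \frac{1284}{7} \approx -183.43$)
$T - y{\left(-1,-11 \right)} = - \frac{1284}{7} - -11 = - \frac{1284}{7} + 11 = - \frac{1207}{7}$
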